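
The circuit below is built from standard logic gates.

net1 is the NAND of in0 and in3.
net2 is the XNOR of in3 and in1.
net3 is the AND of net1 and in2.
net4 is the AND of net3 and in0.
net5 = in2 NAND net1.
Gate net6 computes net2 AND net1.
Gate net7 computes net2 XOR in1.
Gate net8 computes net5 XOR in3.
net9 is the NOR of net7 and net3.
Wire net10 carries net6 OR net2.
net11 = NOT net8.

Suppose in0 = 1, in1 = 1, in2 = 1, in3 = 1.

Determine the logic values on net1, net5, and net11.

net1 = 0  net5 = 1  net11 = 1

net1 = in0 NAND in3 = 1 NAND 1 = 0
net5 = in2 NAND net1 = 1 NAND 0 = 1
net8 = net5 XOR in3 = 1 XOR 1 = 0
net11 = NOT net8 = NOT 0 = 1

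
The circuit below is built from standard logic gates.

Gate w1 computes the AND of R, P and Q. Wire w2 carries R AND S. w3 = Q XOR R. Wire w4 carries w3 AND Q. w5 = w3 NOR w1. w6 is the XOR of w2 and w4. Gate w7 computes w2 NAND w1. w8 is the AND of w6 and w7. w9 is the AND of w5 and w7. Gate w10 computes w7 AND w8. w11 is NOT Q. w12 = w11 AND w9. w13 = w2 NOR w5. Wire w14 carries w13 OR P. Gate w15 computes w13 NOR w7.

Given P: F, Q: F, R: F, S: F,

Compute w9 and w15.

w9 = T, w15 = F

w1 = R AND P AND Q = F AND F AND F = F
w2 = R AND S = F AND F = F
w3 = Q XOR R = F XOR F = F
w5 = w3 NOR w1 = F NOR F = T
w7 = w2 NAND w1 = F NAND F = T
w9 = w5 AND w7 = T AND T = T
w13 = w2 NOR w5 = F NOR T = F
w15 = w13 NOR w7 = F NOR T = F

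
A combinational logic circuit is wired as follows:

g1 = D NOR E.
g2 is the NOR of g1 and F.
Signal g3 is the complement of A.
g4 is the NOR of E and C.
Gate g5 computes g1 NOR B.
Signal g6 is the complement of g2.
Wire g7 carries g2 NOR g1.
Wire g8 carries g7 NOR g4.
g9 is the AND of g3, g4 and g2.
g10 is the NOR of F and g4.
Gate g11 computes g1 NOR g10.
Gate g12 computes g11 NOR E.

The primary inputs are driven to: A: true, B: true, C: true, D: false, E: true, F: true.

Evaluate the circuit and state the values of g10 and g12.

g10 = false  g12 = false

g1 = D NOR E = false NOR true = false
g4 = E NOR C = true NOR true = false
g10 = F NOR g4 = true NOR false = false
g11 = g1 NOR g10 = false NOR false = true
g12 = g11 NOR E = true NOR true = false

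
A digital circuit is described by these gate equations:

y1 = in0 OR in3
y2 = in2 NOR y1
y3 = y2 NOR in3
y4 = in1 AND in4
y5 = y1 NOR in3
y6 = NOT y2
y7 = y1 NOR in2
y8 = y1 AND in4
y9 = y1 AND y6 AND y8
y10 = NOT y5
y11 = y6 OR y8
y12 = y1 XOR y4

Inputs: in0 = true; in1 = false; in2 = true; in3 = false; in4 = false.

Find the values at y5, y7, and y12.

y5 = false, y7 = false, y12 = true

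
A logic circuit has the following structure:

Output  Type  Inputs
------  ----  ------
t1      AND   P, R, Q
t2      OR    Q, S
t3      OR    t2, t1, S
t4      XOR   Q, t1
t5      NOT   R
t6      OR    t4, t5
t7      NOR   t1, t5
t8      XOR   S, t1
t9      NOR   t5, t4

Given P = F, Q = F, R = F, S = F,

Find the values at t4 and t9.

t4 = F  t9 = F

t1 = P AND R AND Q = F AND F AND F = F
t4 = Q XOR t1 = F XOR F = F
t5 = NOT R = NOT F = T
t9 = t5 NOR t4 = T NOR F = F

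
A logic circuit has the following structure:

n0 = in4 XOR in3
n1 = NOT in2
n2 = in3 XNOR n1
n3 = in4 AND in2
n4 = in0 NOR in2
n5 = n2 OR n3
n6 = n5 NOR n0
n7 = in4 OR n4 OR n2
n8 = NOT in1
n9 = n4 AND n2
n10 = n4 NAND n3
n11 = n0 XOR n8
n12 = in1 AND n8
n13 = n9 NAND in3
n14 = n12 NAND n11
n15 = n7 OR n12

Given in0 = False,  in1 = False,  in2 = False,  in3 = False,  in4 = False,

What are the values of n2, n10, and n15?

n2 = False, n10 = True, n15 = True

n1 = NOT in2 = NOT False = True
n2 = in3 XNOR n1 = False XNOR True = False
n3 = in4 AND in2 = False AND False = False
n4 = in0 NOR in2 = False NOR False = True
n7 = in4 OR n4 OR n2 = False OR True OR False = True
n8 = NOT in1 = NOT False = True
n10 = n4 NAND n3 = True NAND False = True
n12 = in1 AND n8 = False AND True = False
n15 = n7 OR n12 = True OR False = True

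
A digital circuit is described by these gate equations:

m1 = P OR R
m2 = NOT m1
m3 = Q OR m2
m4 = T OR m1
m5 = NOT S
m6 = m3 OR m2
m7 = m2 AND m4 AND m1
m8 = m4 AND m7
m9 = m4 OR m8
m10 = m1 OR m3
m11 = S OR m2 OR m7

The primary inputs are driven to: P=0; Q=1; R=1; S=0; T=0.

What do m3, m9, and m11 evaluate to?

m3 = 1, m9 = 1, m11 = 0

m1 = P OR R = 0 OR 1 = 1
m2 = NOT m1 = NOT 1 = 0
m3 = Q OR m2 = 1 OR 0 = 1
m4 = T OR m1 = 0 OR 1 = 1
m7 = m2 AND m4 AND m1 = 0 AND 1 AND 1 = 0
m8 = m4 AND m7 = 1 AND 0 = 0
m9 = m4 OR m8 = 1 OR 0 = 1
m11 = S OR m2 OR m7 = 0 OR 0 OR 0 = 0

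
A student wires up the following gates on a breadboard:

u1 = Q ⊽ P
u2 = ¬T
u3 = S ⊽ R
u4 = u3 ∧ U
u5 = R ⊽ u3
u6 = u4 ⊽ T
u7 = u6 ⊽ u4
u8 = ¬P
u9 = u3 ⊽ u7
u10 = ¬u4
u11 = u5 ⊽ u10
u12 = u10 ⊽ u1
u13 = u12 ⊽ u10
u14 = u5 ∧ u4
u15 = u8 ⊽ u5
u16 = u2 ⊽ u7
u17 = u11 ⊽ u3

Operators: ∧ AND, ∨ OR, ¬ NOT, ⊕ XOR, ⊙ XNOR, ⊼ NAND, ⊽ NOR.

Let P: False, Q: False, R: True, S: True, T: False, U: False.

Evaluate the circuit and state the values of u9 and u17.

u3 = S NOR R = True NOR True = False
u4 = u3 AND U = False AND False = False
u5 = R NOR u3 = True NOR False = False
u6 = u4 NOR T = False NOR False = True
u7 = u6 NOR u4 = True NOR False = False
u9 = u3 NOR u7 = False NOR False = True
u10 = NOT u4 = NOT False = True
u11 = u5 NOR u10 = False NOR True = False
u17 = u11 NOR u3 = False NOR False = True

u9 = True, u17 = True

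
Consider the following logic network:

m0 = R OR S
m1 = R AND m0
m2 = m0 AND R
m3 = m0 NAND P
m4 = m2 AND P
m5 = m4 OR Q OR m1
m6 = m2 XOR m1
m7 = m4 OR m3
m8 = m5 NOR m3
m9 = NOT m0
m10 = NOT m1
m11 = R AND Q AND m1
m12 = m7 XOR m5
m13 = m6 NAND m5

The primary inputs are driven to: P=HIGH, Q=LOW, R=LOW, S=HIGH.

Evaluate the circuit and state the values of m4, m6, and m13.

m0 = R OR S = LOW OR HIGH = HIGH
m1 = R AND m0 = LOW AND HIGH = LOW
m2 = m0 AND R = HIGH AND LOW = LOW
m4 = m2 AND P = LOW AND HIGH = LOW
m5 = m4 OR Q OR m1 = LOW OR LOW OR LOW = LOW
m6 = m2 XOR m1 = LOW XOR LOW = LOW
m13 = m6 NAND m5 = LOW NAND LOW = HIGH

m4 = LOW, m6 = LOW, m13 = HIGH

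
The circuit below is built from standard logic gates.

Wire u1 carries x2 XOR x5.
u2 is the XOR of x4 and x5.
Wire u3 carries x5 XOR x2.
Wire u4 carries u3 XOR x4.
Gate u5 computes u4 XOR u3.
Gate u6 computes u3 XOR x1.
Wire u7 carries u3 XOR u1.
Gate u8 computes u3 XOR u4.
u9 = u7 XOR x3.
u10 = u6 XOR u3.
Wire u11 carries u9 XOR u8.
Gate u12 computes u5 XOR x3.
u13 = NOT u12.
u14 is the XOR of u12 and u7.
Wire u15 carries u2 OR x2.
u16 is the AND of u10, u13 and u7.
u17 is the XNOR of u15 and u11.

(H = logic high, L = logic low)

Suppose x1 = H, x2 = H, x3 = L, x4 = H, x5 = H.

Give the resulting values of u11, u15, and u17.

u11 = H, u15 = H, u17 = H

u1 = x2 XOR x5 = H XOR H = L
u2 = x4 XOR x5 = H XOR H = L
u3 = x5 XOR x2 = H XOR H = L
u4 = u3 XOR x4 = L XOR H = H
u7 = u3 XOR u1 = L XOR L = L
u8 = u3 XOR u4 = L XOR H = H
u9 = u7 XOR x3 = L XOR L = L
u11 = u9 XOR u8 = L XOR H = H
u15 = u2 OR x2 = L OR H = H
u17 = u15 XNOR u11 = H XNOR H = H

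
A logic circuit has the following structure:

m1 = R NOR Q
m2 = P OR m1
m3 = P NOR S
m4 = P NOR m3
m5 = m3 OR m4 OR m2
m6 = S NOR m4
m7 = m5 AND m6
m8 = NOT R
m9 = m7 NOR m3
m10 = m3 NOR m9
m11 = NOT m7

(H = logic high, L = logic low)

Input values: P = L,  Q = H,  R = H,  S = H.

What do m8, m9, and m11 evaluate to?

m1 = R NOR Q = H NOR H = L
m2 = P OR m1 = L OR L = L
m3 = P NOR S = L NOR H = L
m4 = P NOR m3 = L NOR L = H
m5 = m3 OR m4 OR m2 = L OR H OR L = H
m6 = S NOR m4 = H NOR H = L
m7 = m5 AND m6 = H AND L = L
m8 = NOT R = NOT H = L
m9 = m7 NOR m3 = L NOR L = H
m11 = NOT m7 = NOT L = H

m8 = L; m9 = H; m11 = H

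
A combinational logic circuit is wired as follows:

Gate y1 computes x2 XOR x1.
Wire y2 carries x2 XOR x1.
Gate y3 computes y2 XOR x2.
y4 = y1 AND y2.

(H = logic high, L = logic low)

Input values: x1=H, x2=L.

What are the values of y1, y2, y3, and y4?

y1 = x2 XOR x1 = L XOR H = H
y2 = x2 XOR x1 = L XOR H = H
y3 = y2 XOR x2 = H XOR L = H
y4 = y1 AND y2 = H AND H = H

y1 = H  y2 = H  y3 = H  y4 = H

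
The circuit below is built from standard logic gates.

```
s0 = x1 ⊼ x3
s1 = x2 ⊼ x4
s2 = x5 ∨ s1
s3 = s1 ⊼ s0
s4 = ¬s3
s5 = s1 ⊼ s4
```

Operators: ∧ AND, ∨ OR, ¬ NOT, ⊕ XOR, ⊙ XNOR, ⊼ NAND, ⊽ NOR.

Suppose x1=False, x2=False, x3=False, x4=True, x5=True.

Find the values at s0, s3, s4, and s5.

s0 = x1 NAND x3 = False NAND False = True
s1 = x2 NAND x4 = False NAND True = True
s3 = s1 NAND s0 = True NAND True = False
s4 = NOT s3 = NOT False = True
s5 = s1 NAND s4 = True NAND True = False

s0 = True, s3 = False, s4 = True, s5 = False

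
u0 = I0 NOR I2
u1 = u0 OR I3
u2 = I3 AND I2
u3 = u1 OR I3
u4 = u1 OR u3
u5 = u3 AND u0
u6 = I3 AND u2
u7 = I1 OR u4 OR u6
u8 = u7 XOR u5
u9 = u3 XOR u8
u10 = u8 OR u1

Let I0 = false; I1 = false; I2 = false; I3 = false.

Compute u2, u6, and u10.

u2 = false  u6 = false  u10 = true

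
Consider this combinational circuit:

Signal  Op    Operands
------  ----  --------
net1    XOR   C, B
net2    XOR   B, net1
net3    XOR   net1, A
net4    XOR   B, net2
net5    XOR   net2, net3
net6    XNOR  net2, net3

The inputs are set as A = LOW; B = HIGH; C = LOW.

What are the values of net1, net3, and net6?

net1 = HIGH, net3 = HIGH, net6 = LOW

net1 = C XOR B = LOW XOR HIGH = HIGH
net2 = B XOR net1 = HIGH XOR HIGH = LOW
net3 = net1 XOR A = HIGH XOR LOW = HIGH
net6 = net2 XNOR net3 = LOW XNOR HIGH = LOW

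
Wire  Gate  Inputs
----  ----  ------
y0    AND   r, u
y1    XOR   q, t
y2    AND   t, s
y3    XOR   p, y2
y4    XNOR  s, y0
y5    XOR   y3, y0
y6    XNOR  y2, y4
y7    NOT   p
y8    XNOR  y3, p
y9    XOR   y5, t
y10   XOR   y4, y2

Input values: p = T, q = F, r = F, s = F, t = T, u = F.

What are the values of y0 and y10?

y0 = r AND u = F AND F = F
y2 = t AND s = T AND F = F
y4 = s XNOR y0 = F XNOR F = T
y10 = y4 XOR y2 = T XOR F = T

y0 = F; y10 = T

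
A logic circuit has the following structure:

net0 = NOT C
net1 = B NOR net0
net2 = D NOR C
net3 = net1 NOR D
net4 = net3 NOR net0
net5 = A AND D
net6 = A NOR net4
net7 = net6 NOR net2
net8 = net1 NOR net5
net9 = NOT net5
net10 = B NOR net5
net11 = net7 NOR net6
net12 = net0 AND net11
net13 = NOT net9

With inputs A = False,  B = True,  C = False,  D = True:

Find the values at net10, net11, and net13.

net10 = False; net11 = False; net13 = False

net0 = NOT C = NOT False = True
net1 = B NOR net0 = True NOR True = False
net2 = D NOR C = True NOR False = False
net3 = net1 NOR D = False NOR True = False
net4 = net3 NOR net0 = False NOR True = False
net5 = A AND D = False AND True = False
net6 = A NOR net4 = False NOR False = True
net7 = net6 NOR net2 = True NOR False = False
net9 = NOT net5 = NOT False = True
net10 = B NOR net5 = True NOR False = False
net11 = net7 NOR net6 = False NOR True = False
net13 = NOT net9 = NOT True = False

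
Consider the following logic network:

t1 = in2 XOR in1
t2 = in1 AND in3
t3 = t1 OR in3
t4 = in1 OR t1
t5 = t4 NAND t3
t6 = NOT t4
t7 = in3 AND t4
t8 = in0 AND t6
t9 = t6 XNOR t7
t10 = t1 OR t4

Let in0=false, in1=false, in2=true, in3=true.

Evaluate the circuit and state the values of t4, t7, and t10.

t1 = in2 XOR in1 = true XOR false = true
t4 = in1 OR t1 = false OR true = true
t7 = in3 AND t4 = true AND true = true
t10 = t1 OR t4 = true OR true = true

t4 = true, t7 = true, t10 = true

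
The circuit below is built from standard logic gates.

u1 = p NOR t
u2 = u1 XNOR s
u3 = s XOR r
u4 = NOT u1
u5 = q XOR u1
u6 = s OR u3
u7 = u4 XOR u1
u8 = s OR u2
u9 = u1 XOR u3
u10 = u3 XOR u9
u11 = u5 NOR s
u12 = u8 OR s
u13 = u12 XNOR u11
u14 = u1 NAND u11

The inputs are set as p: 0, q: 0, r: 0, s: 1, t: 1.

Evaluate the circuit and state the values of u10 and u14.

u10 = 0; u14 = 1

u1 = p NOR t = 0 NOR 1 = 0
u3 = s XOR r = 1 XOR 0 = 1
u5 = q XOR u1 = 0 XOR 0 = 0
u9 = u1 XOR u3 = 0 XOR 1 = 1
u10 = u3 XOR u9 = 1 XOR 1 = 0
u11 = u5 NOR s = 0 NOR 1 = 0
u14 = u1 NAND u11 = 0 NAND 0 = 1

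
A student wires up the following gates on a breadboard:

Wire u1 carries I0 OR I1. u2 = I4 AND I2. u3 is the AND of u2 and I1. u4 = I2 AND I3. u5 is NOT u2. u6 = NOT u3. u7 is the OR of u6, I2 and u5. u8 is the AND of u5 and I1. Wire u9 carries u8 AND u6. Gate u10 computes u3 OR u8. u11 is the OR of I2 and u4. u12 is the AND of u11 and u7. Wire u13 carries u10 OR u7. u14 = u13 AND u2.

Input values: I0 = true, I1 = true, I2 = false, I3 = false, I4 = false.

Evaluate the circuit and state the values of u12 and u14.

u12 = false  u14 = false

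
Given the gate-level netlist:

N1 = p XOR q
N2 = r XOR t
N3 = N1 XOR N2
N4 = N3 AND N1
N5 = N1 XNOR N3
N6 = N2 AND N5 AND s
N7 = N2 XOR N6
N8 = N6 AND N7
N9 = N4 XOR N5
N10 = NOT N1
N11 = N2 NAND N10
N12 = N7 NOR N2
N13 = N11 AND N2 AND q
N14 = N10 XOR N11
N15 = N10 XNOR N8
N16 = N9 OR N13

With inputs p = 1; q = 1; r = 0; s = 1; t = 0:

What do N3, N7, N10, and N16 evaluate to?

N1 = p XOR q = 1 XOR 1 = 0
N2 = r XOR t = 0 XOR 0 = 0
N3 = N1 XOR N2 = 0 XOR 0 = 0
N4 = N3 AND N1 = 0 AND 0 = 0
N5 = N1 XNOR N3 = 0 XNOR 0 = 1
N6 = N2 AND N5 AND s = 0 AND 1 AND 1 = 0
N7 = N2 XOR N6 = 0 XOR 0 = 0
N9 = N4 XOR N5 = 0 XOR 1 = 1
N10 = NOT N1 = NOT 0 = 1
N11 = N2 NAND N10 = 0 NAND 1 = 1
N13 = N11 AND N2 AND q = 1 AND 0 AND 1 = 0
N16 = N9 OR N13 = 1 OR 0 = 1

N3 = 0, N7 = 0, N10 = 1, N16 = 1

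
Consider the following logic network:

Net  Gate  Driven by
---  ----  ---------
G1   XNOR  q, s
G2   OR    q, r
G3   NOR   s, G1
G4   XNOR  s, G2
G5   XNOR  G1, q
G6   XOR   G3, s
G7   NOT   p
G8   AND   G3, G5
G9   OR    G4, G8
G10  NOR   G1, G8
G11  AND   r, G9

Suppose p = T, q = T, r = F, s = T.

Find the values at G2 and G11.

G1 = q XNOR s = T XNOR T = T
G2 = q OR r = T OR F = T
G3 = s NOR G1 = T NOR T = F
G4 = s XNOR G2 = T XNOR T = T
G5 = G1 XNOR q = T XNOR T = T
G8 = G3 AND G5 = F AND T = F
G9 = G4 OR G8 = T OR F = T
G11 = r AND G9 = F AND T = F

G2 = T  G11 = F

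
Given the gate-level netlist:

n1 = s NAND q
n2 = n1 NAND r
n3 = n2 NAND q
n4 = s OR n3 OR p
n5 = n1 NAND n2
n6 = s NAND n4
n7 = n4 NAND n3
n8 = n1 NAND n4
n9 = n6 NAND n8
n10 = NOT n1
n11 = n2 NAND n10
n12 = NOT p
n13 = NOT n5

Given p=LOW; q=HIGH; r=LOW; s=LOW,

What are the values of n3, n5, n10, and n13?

n3 = LOW; n5 = LOW; n10 = LOW; n13 = HIGH

n1 = s NAND q = LOW NAND HIGH = HIGH
n2 = n1 NAND r = HIGH NAND LOW = HIGH
n3 = n2 NAND q = HIGH NAND HIGH = LOW
n5 = n1 NAND n2 = HIGH NAND HIGH = LOW
n10 = NOT n1 = NOT HIGH = LOW
n13 = NOT n5 = NOT LOW = HIGH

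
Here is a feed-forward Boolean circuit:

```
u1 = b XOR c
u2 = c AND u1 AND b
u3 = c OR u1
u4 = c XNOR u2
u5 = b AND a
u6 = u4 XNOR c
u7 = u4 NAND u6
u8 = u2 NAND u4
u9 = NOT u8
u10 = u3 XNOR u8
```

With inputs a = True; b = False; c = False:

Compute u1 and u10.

u1 = False  u10 = False

u1 = b XOR c = False XOR False = False
u2 = c AND u1 AND b = False AND False AND False = False
u3 = c OR u1 = False OR False = False
u4 = c XNOR u2 = False XNOR False = True
u8 = u2 NAND u4 = False NAND True = True
u10 = u3 XNOR u8 = False XNOR True = False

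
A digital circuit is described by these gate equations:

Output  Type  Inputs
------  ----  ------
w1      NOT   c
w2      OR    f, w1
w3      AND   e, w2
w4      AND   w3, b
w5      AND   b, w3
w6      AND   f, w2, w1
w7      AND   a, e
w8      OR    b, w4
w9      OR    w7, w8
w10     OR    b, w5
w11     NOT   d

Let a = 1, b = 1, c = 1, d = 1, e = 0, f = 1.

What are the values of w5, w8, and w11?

w5 = 0; w8 = 1; w11 = 0

w1 = NOT c = NOT 1 = 0
w2 = f OR w1 = 1 OR 0 = 1
w3 = e AND w2 = 0 AND 1 = 0
w4 = w3 AND b = 0 AND 1 = 0
w5 = b AND w3 = 1 AND 0 = 0
w8 = b OR w4 = 1 OR 0 = 1
w11 = NOT d = NOT 1 = 0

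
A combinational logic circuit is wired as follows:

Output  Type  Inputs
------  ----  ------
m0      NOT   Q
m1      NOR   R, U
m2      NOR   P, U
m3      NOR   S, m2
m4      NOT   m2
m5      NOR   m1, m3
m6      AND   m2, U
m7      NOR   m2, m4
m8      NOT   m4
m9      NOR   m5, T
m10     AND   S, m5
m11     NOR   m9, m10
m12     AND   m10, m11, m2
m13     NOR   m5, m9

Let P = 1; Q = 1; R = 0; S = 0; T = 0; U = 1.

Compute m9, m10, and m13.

m1 = R NOR U = 0 NOR 1 = 0
m2 = P NOR U = 1 NOR 1 = 0
m3 = S NOR m2 = 0 NOR 0 = 1
m5 = m1 NOR m3 = 0 NOR 1 = 0
m9 = m5 NOR T = 0 NOR 0 = 1
m10 = S AND m5 = 0 AND 0 = 0
m13 = m5 NOR m9 = 0 NOR 1 = 0

m9 = 1, m10 = 0, m13 = 0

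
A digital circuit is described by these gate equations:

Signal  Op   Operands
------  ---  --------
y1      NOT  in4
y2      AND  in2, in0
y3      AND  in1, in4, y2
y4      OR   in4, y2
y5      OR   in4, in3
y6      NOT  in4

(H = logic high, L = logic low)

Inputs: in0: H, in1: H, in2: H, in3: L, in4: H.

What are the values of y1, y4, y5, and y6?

y1 = L; y4 = H; y5 = H; y6 = L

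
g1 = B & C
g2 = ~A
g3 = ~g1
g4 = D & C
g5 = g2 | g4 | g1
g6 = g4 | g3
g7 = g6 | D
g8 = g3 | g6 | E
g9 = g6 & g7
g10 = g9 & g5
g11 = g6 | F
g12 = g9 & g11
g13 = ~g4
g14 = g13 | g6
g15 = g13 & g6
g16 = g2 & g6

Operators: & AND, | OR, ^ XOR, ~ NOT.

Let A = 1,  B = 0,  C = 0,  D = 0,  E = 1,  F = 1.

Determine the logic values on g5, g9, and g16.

g5 = 0; g9 = 1; g16 = 0

g1 = B AND C = 0 AND 0 = 0
g2 = NOT A = NOT 1 = 0
g3 = NOT g1 = NOT 0 = 1
g4 = D AND C = 0 AND 0 = 0
g5 = g2 OR g4 OR g1 = 0 OR 0 OR 0 = 0
g6 = g4 OR g3 = 0 OR 1 = 1
g7 = g6 OR D = 1 OR 0 = 1
g9 = g6 AND g7 = 1 AND 1 = 1
g16 = g2 AND g6 = 0 AND 1 = 0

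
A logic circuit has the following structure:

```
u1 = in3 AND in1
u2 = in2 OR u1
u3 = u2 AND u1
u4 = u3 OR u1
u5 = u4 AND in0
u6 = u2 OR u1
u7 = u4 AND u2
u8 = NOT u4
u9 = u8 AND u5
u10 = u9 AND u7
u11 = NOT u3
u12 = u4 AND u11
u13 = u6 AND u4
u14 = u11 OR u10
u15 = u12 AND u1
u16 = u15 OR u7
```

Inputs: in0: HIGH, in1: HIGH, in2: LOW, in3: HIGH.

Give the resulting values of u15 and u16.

u15 = LOW, u16 = HIGH

u1 = in3 AND in1 = HIGH AND HIGH = HIGH
u2 = in2 OR u1 = LOW OR HIGH = HIGH
u3 = u2 AND u1 = HIGH AND HIGH = HIGH
u4 = u3 OR u1 = HIGH OR HIGH = HIGH
u7 = u4 AND u2 = HIGH AND HIGH = HIGH
u11 = NOT u3 = NOT HIGH = LOW
u12 = u4 AND u11 = HIGH AND LOW = LOW
u15 = u12 AND u1 = LOW AND HIGH = LOW
u16 = u15 OR u7 = LOW OR HIGH = HIGH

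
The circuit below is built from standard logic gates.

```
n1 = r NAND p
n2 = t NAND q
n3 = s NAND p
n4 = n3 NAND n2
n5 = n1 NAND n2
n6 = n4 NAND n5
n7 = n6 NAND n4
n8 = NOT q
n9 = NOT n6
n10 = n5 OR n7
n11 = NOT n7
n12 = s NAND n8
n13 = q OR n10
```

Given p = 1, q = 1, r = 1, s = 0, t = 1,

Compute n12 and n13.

n12 = 1  n13 = 1

n1 = r NAND p = 1 NAND 1 = 0
n2 = t NAND q = 1 NAND 1 = 0
n3 = s NAND p = 0 NAND 1 = 1
n4 = n3 NAND n2 = 1 NAND 0 = 1
n5 = n1 NAND n2 = 0 NAND 0 = 1
n6 = n4 NAND n5 = 1 NAND 1 = 0
n7 = n6 NAND n4 = 0 NAND 1 = 1
n8 = NOT q = NOT 1 = 0
n10 = n5 OR n7 = 1 OR 1 = 1
n12 = s NAND n8 = 0 NAND 0 = 1
n13 = q OR n10 = 1 OR 1 = 1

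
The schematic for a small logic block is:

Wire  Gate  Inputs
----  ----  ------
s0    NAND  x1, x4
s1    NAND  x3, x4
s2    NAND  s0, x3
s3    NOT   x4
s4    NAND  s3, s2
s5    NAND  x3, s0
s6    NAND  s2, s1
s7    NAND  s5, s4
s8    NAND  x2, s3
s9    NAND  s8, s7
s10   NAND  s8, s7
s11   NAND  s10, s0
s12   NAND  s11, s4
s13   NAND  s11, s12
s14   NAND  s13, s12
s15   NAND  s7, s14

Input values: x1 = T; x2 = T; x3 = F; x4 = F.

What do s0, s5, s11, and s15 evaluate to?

s0 = T, s5 = T, s11 = F, s15 = T

s0 = x1 NAND x4 = T NAND F = T
s2 = s0 NAND x3 = T NAND F = T
s3 = NOT x4 = NOT F = T
s4 = s3 NAND s2 = T NAND T = F
s5 = x3 NAND s0 = F NAND T = T
s7 = s5 NAND s4 = T NAND F = T
s8 = x2 NAND s3 = T NAND T = F
s10 = s8 NAND s7 = F NAND T = T
s11 = s10 NAND s0 = T NAND T = F
s12 = s11 NAND s4 = F NAND F = T
s13 = s11 NAND s12 = F NAND T = T
s14 = s13 NAND s12 = T NAND T = F
s15 = s7 NAND s14 = T NAND F = T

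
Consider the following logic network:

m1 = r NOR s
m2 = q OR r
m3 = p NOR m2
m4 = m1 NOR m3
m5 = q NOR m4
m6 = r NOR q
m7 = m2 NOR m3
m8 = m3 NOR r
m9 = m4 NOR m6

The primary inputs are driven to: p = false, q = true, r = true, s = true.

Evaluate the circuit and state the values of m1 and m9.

m1 = r NOR s = true NOR true = false
m2 = q OR r = true OR true = true
m3 = p NOR m2 = false NOR true = false
m4 = m1 NOR m3 = false NOR false = true
m6 = r NOR q = true NOR true = false
m9 = m4 NOR m6 = true NOR false = false

m1 = false, m9 = false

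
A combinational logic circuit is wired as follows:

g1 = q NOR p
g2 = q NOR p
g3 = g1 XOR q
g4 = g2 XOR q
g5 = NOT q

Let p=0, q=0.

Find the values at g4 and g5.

g4 = 1  g5 = 1

g2 = q NOR p = 0 NOR 0 = 1
g4 = g2 XOR q = 1 XOR 0 = 1
g5 = NOT q = NOT 0 = 1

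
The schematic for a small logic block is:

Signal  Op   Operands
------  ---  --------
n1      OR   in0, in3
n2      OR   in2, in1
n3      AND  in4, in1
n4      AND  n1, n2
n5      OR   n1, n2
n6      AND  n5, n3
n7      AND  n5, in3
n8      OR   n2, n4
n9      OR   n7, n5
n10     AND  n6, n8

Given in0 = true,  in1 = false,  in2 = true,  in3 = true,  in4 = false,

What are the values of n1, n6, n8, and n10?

n1 = true, n6 = false, n8 = true, n10 = false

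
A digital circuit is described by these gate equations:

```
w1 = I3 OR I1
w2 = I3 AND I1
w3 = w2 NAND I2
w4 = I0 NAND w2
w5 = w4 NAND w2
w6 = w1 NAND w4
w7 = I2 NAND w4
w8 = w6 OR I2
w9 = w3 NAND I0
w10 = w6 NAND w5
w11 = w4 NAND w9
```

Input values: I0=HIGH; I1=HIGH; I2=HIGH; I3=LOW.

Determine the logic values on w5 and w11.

w2 = I3 AND I1 = LOW AND HIGH = LOW
w3 = w2 NAND I2 = LOW NAND HIGH = HIGH
w4 = I0 NAND w2 = HIGH NAND LOW = HIGH
w5 = w4 NAND w2 = HIGH NAND LOW = HIGH
w9 = w3 NAND I0 = HIGH NAND HIGH = LOW
w11 = w4 NAND w9 = HIGH NAND LOW = HIGH

w5 = HIGH; w11 = HIGH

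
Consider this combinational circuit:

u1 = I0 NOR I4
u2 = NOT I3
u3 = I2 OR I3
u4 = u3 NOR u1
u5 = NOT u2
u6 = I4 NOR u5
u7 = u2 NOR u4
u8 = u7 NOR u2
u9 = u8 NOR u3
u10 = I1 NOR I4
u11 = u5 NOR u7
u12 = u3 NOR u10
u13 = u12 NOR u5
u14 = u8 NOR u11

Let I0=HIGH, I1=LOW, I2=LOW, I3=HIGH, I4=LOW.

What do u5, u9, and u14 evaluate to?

u5 = HIGH, u9 = LOW, u14 = HIGH

u1 = I0 NOR I4 = HIGH NOR LOW = LOW
u2 = NOT I3 = NOT HIGH = LOW
u3 = I2 OR I3 = LOW OR HIGH = HIGH
u4 = u3 NOR u1 = HIGH NOR LOW = LOW
u5 = NOT u2 = NOT LOW = HIGH
u7 = u2 NOR u4 = LOW NOR LOW = HIGH
u8 = u7 NOR u2 = HIGH NOR LOW = LOW
u9 = u8 NOR u3 = LOW NOR HIGH = LOW
u11 = u5 NOR u7 = HIGH NOR HIGH = LOW
u14 = u8 NOR u11 = LOW NOR LOW = HIGH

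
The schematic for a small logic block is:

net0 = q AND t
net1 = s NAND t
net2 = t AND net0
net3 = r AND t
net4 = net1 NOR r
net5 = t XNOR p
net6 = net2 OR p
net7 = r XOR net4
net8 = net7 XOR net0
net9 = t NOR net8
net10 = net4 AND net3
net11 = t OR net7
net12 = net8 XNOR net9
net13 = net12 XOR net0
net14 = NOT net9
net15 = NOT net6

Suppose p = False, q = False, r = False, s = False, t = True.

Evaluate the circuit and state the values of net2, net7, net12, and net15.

net0 = q AND t = False AND True = False
net1 = s NAND t = False NAND True = True
net2 = t AND net0 = True AND False = False
net4 = net1 NOR r = True NOR False = False
net6 = net2 OR p = False OR False = False
net7 = r XOR net4 = False XOR False = False
net8 = net7 XOR net0 = False XOR False = False
net9 = t NOR net8 = True NOR False = False
net12 = net8 XNOR net9 = False XNOR False = True
net15 = NOT net6 = NOT False = True

net2 = False; net7 = False; net12 = True; net15 = True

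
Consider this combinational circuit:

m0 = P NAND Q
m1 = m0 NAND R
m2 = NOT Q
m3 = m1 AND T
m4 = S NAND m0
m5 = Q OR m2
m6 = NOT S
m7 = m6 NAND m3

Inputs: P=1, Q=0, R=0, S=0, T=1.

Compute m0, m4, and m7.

m0 = 1  m4 = 1  m7 = 0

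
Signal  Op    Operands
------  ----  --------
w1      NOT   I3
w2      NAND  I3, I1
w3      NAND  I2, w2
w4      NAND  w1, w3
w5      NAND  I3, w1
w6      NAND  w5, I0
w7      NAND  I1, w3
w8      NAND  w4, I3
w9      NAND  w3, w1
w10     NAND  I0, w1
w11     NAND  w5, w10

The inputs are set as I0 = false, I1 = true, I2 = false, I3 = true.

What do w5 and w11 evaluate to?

w5 = true  w11 = false

w1 = NOT I3 = NOT true = false
w5 = I3 NAND w1 = true NAND false = true
w10 = I0 NAND w1 = false NAND false = true
w11 = w5 NAND w10 = true NAND true = false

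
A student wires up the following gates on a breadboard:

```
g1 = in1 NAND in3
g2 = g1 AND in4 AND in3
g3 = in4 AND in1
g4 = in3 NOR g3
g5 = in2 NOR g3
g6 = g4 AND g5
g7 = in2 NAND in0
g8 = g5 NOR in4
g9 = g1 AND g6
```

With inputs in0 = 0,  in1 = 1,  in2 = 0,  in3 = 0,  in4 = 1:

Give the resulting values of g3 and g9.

g3 = 1, g9 = 0

g1 = in1 NAND in3 = 1 NAND 0 = 1
g3 = in4 AND in1 = 1 AND 1 = 1
g4 = in3 NOR g3 = 0 NOR 1 = 0
g5 = in2 NOR g3 = 0 NOR 1 = 0
g6 = g4 AND g5 = 0 AND 0 = 0
g9 = g1 AND g6 = 1 AND 0 = 0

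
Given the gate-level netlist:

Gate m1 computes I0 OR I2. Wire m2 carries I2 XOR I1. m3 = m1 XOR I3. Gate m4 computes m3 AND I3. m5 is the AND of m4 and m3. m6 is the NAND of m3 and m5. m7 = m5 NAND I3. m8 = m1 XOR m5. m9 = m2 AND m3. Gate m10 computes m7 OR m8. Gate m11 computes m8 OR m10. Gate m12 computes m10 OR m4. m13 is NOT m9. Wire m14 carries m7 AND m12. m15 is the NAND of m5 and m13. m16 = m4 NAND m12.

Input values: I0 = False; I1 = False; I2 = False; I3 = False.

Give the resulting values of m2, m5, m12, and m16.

m2 = False  m5 = False  m12 = True  m16 = True

m1 = I0 OR I2 = False OR False = False
m2 = I2 XOR I1 = False XOR False = False
m3 = m1 XOR I3 = False XOR False = False
m4 = m3 AND I3 = False AND False = False
m5 = m4 AND m3 = False AND False = False
m7 = m5 NAND I3 = False NAND False = True
m8 = m1 XOR m5 = False XOR False = False
m10 = m7 OR m8 = True OR False = True
m12 = m10 OR m4 = True OR False = True
m16 = m4 NAND m12 = False NAND True = True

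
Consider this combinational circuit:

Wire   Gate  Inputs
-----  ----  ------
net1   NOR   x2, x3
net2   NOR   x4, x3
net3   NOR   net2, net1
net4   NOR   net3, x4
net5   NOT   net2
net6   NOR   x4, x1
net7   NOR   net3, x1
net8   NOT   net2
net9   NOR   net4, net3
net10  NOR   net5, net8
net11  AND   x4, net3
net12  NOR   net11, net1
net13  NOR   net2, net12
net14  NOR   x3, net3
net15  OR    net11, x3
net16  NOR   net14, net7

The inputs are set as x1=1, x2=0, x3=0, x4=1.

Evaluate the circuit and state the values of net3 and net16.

net3 = 0  net16 = 0

net1 = x2 NOR x3 = 0 NOR 0 = 1
net2 = x4 NOR x3 = 1 NOR 0 = 0
net3 = net2 NOR net1 = 0 NOR 1 = 0
net7 = net3 NOR x1 = 0 NOR 1 = 0
net14 = x3 NOR net3 = 0 NOR 0 = 1
net16 = net14 NOR net7 = 1 NOR 0 = 0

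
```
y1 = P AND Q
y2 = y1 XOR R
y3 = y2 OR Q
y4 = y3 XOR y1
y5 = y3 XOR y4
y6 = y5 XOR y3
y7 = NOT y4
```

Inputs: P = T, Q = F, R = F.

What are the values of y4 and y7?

y4 = F  y7 = T

y1 = P AND Q = T AND F = F
y2 = y1 XOR R = F XOR F = F
y3 = y2 OR Q = F OR F = F
y4 = y3 XOR y1 = F XOR F = F
y7 = NOT y4 = NOT F = T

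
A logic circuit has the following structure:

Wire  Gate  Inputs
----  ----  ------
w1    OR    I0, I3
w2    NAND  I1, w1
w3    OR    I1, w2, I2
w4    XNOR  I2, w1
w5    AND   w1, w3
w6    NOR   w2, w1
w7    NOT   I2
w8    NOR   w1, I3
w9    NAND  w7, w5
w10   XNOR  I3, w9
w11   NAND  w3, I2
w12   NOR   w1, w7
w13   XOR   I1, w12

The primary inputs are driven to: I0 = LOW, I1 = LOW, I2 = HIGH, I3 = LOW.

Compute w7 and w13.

w1 = I0 OR I3 = LOW OR LOW = LOW
w7 = NOT I2 = NOT HIGH = LOW
w12 = w1 NOR w7 = LOW NOR LOW = HIGH
w13 = I1 XOR w12 = LOW XOR HIGH = HIGH

w7 = LOW, w13 = HIGH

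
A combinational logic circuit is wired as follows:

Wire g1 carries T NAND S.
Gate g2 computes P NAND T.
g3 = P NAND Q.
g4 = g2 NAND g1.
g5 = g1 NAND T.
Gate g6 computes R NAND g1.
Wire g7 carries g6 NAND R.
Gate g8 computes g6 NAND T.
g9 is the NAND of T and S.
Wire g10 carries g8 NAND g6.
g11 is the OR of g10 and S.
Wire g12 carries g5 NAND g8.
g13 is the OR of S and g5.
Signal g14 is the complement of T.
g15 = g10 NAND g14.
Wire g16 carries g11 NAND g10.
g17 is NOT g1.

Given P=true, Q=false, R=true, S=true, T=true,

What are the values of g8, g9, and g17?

g8 = false  g9 = false  g17 = true

g1 = T NAND S = true NAND true = false
g6 = R NAND g1 = true NAND false = true
g8 = g6 NAND T = true NAND true = false
g9 = T NAND S = true NAND true = false
g17 = NOT g1 = NOT false = true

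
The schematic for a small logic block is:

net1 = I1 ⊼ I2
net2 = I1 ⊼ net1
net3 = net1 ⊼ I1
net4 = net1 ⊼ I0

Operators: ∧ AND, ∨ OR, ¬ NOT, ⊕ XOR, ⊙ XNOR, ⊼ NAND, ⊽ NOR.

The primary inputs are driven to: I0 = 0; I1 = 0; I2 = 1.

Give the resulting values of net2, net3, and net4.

net1 = I1 NAND I2 = 0 NAND 1 = 1
net2 = I1 NAND net1 = 0 NAND 1 = 1
net3 = net1 NAND I1 = 1 NAND 0 = 1
net4 = net1 NAND I0 = 1 NAND 0 = 1

net2 = 1, net3 = 1, net4 = 1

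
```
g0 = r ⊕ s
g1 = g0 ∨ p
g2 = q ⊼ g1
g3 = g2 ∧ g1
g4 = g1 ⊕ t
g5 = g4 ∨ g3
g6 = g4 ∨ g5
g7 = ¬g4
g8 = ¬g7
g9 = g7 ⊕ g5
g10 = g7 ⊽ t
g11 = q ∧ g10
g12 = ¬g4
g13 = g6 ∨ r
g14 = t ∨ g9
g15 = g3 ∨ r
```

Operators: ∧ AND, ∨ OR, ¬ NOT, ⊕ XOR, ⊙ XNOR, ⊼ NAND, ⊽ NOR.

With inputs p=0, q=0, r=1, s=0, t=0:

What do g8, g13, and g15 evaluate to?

g8 = 1, g13 = 1, g15 = 1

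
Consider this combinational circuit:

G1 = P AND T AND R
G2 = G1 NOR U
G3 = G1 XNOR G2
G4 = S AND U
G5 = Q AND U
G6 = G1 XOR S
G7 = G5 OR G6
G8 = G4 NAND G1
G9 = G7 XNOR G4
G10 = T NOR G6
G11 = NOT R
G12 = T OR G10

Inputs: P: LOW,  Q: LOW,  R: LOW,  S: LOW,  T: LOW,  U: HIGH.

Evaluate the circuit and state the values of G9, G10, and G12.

G9 = HIGH; G10 = HIGH; G12 = HIGH

G1 = P AND T AND R = LOW AND LOW AND LOW = LOW
G4 = S AND U = LOW AND HIGH = LOW
G5 = Q AND U = LOW AND HIGH = LOW
G6 = G1 XOR S = LOW XOR LOW = LOW
G7 = G5 OR G6 = LOW OR LOW = LOW
G9 = G7 XNOR G4 = LOW XNOR LOW = HIGH
G10 = T NOR G6 = LOW NOR LOW = HIGH
G12 = T OR G10 = LOW OR HIGH = HIGH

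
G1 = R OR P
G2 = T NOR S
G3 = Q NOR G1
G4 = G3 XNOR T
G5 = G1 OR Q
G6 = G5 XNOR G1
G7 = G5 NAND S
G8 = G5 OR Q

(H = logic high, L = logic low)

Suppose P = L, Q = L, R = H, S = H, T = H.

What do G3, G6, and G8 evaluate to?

G1 = R OR P = H OR L = H
G3 = Q NOR G1 = L NOR H = L
G5 = G1 OR Q = H OR L = H
G6 = G5 XNOR G1 = H XNOR H = H
G8 = G5 OR Q = H OR L = H

G3 = L, G6 = H, G8 = H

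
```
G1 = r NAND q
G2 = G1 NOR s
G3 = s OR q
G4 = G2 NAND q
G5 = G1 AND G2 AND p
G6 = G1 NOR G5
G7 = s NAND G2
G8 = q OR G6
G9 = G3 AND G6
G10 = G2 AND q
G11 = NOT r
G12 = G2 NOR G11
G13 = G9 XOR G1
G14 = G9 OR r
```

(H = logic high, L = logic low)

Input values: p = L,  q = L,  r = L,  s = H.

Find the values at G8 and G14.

G8 = L, G14 = L

G1 = r NAND q = L NAND L = H
G2 = G1 NOR s = H NOR H = L
G3 = s OR q = H OR L = H
G5 = G1 AND G2 AND p = H AND L AND L = L
G6 = G1 NOR G5 = H NOR L = L
G8 = q OR G6 = L OR L = L
G9 = G3 AND G6 = H AND L = L
G14 = G9 OR r = L OR L = L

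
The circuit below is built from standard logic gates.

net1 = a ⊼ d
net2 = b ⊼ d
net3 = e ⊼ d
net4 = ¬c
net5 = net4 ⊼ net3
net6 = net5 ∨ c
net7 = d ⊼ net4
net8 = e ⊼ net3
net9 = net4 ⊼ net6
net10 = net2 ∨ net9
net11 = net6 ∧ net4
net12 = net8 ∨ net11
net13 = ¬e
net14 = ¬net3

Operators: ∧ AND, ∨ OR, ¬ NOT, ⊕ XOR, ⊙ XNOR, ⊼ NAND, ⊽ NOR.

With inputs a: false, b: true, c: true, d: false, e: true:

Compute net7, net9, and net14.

net7 = true, net9 = true, net14 = false

net3 = e NAND d = true NAND false = true
net4 = NOT c = NOT true = false
net5 = net4 NAND net3 = false NAND true = true
net6 = net5 OR c = true OR true = true
net7 = d NAND net4 = false NAND false = true
net9 = net4 NAND net6 = false NAND true = true
net14 = NOT net3 = NOT true = false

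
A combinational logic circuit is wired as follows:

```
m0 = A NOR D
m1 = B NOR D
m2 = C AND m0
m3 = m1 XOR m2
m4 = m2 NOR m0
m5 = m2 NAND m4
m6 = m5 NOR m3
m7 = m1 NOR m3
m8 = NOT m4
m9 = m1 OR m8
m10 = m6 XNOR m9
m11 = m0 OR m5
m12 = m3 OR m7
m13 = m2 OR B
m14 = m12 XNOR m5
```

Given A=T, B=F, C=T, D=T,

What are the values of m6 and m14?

m6 = F  m14 = T

m0 = A NOR D = T NOR T = F
m1 = B NOR D = F NOR T = F
m2 = C AND m0 = T AND F = F
m3 = m1 XOR m2 = F XOR F = F
m4 = m2 NOR m0 = F NOR F = T
m5 = m2 NAND m4 = F NAND T = T
m6 = m5 NOR m3 = T NOR F = F
m7 = m1 NOR m3 = F NOR F = T
m12 = m3 OR m7 = F OR T = T
m14 = m12 XNOR m5 = T XNOR T = T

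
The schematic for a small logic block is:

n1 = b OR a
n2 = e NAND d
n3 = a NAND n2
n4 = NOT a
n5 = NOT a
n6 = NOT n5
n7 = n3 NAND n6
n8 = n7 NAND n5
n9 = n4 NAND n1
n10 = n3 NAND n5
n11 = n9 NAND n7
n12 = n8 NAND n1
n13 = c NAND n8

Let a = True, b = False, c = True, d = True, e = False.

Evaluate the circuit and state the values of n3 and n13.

n3 = False  n13 = False

n2 = e NAND d = False NAND True = True
n3 = a NAND n2 = True NAND True = False
n5 = NOT a = NOT True = False
n6 = NOT n5 = NOT False = True
n7 = n3 NAND n6 = False NAND True = True
n8 = n7 NAND n5 = True NAND False = True
n13 = c NAND n8 = True NAND True = False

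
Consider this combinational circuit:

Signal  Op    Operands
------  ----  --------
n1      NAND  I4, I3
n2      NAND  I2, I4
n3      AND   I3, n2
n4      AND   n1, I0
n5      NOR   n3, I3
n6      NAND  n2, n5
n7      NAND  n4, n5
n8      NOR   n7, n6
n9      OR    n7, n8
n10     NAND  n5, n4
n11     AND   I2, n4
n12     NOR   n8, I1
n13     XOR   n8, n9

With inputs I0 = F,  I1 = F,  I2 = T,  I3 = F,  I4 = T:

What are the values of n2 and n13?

n1 = I4 NAND I3 = T NAND F = T
n2 = I2 NAND I4 = T NAND T = F
n3 = I3 AND n2 = F AND F = F
n4 = n1 AND I0 = T AND F = F
n5 = n3 NOR I3 = F NOR F = T
n6 = n2 NAND n5 = F NAND T = T
n7 = n4 NAND n5 = F NAND T = T
n8 = n7 NOR n6 = T NOR T = F
n9 = n7 OR n8 = T OR F = T
n13 = n8 XOR n9 = F XOR T = T

n2 = F  n13 = T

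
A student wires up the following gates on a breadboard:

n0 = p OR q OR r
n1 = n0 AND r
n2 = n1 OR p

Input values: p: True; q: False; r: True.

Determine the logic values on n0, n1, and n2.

n0 = True, n1 = True, n2 = True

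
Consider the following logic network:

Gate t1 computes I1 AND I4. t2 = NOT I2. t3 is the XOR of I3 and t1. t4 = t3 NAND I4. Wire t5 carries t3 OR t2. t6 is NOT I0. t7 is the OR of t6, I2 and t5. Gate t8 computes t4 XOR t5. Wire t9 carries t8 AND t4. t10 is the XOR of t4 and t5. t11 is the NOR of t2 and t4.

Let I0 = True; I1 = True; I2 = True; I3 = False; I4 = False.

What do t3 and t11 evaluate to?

t3 = False; t11 = False

t1 = I1 AND I4 = True AND False = False
t2 = NOT I2 = NOT True = False
t3 = I3 XOR t1 = False XOR False = False
t4 = t3 NAND I4 = False NAND False = True
t11 = t2 NOR t4 = False NOR True = False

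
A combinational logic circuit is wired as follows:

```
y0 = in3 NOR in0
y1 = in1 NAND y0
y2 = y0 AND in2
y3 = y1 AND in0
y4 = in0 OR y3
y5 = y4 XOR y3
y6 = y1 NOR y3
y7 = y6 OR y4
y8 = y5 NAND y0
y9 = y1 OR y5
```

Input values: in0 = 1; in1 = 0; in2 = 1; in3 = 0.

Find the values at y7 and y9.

y7 = 1  y9 = 1

y0 = in3 NOR in0 = 0 NOR 1 = 0
y1 = in1 NAND y0 = 0 NAND 0 = 1
y3 = y1 AND in0 = 1 AND 1 = 1
y4 = in0 OR y3 = 1 OR 1 = 1
y5 = y4 XOR y3 = 1 XOR 1 = 0
y6 = y1 NOR y3 = 1 NOR 1 = 0
y7 = y6 OR y4 = 0 OR 1 = 1
y9 = y1 OR y5 = 1 OR 0 = 1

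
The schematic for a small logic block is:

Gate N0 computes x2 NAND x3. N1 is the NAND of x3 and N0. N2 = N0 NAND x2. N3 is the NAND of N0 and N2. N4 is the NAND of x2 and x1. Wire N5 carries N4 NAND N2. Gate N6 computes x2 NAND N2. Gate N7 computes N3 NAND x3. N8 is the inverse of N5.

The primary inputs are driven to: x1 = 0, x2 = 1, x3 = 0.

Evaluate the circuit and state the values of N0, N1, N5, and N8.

N0 = 1  N1 = 1  N5 = 1  N8 = 0

N0 = x2 NAND x3 = 1 NAND 0 = 1
N1 = x3 NAND N0 = 0 NAND 1 = 1
N2 = N0 NAND x2 = 1 NAND 1 = 0
N4 = x2 NAND x1 = 1 NAND 0 = 1
N5 = N4 NAND N2 = 1 NAND 0 = 1
N8 = NOT N5 = NOT 1 = 0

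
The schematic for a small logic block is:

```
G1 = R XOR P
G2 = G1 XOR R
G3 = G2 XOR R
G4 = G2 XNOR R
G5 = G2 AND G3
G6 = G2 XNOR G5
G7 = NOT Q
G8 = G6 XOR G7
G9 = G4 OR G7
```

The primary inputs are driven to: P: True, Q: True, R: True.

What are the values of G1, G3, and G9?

G1 = R XOR P = True XOR True = False
G2 = G1 XOR R = False XOR True = True
G3 = G2 XOR R = True XOR True = False
G4 = G2 XNOR R = True XNOR True = True
G7 = NOT Q = NOT True = False
G9 = G4 OR G7 = True OR False = True

G1 = False  G3 = False  G9 = True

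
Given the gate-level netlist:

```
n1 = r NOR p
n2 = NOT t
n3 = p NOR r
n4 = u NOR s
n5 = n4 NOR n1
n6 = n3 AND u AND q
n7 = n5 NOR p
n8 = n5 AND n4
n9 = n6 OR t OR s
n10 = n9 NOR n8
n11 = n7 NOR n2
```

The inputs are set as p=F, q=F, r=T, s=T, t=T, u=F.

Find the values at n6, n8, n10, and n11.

n6 = F, n8 = F, n10 = F, n11 = T

n1 = r NOR p = T NOR F = F
n2 = NOT t = NOT T = F
n3 = p NOR r = F NOR T = F
n4 = u NOR s = F NOR T = F
n5 = n4 NOR n1 = F NOR F = T
n6 = n3 AND u AND q = F AND F AND F = F
n7 = n5 NOR p = T NOR F = F
n8 = n5 AND n4 = T AND F = F
n9 = n6 OR t OR s = F OR T OR T = T
n10 = n9 NOR n8 = T NOR F = F
n11 = n7 NOR n2 = F NOR F = T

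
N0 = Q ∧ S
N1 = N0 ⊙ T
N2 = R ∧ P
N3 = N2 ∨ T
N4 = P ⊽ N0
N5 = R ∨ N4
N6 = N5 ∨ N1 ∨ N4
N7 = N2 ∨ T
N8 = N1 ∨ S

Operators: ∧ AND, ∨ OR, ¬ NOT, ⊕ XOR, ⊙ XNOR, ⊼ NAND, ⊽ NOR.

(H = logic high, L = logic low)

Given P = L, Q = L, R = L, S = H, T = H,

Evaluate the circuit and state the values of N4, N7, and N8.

N0 = Q AND S = L AND H = L
N1 = N0 XNOR T = L XNOR H = L
N2 = R AND P = L AND L = L
N4 = P NOR N0 = L NOR L = H
N7 = N2 OR T = L OR H = H
N8 = N1 OR S = L OR H = H

N4 = H, N7 = H, N8 = H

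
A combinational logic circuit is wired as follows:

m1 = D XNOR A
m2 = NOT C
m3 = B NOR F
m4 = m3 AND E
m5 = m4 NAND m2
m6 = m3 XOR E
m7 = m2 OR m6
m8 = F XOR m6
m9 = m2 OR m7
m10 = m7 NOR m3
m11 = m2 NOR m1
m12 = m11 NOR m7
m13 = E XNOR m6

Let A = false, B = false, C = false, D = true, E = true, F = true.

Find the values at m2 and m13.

m2 = true  m13 = true

m2 = NOT C = NOT false = true
m3 = B NOR F = false NOR true = false
m6 = m3 XOR E = false XOR true = true
m13 = E XNOR m6 = true XNOR true = true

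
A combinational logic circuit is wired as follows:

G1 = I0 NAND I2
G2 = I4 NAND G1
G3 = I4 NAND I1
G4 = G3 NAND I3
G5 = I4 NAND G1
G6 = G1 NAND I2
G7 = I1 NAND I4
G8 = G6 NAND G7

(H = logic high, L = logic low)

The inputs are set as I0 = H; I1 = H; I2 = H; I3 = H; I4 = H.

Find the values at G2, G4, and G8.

G2 = H, G4 = H, G8 = H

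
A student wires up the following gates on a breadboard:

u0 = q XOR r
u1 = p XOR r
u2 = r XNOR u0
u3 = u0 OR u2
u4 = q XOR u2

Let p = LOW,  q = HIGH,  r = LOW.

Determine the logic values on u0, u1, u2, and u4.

u0 = HIGH, u1 = LOW, u2 = LOW, u4 = HIGH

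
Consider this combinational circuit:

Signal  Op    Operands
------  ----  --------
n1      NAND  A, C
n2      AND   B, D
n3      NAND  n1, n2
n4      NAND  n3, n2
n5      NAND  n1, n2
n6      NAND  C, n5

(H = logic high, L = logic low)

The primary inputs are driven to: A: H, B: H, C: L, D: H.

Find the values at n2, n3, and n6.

n2 = H, n3 = L, n6 = H

n1 = A NAND C = H NAND L = H
n2 = B AND D = H AND H = H
n3 = n1 NAND n2 = H NAND H = L
n5 = n1 NAND n2 = H NAND H = L
n6 = C NAND n5 = L NAND L = H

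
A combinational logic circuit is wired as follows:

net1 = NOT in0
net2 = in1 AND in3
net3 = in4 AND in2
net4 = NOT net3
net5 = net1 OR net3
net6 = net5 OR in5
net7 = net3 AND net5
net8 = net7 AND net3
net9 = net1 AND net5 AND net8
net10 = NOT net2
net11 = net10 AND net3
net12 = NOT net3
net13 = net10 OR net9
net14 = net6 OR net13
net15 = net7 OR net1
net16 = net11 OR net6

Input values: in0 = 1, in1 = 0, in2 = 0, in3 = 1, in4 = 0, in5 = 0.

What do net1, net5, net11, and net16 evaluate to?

net1 = NOT in0 = NOT 1 = 0
net2 = in1 AND in3 = 0 AND 1 = 0
net3 = in4 AND in2 = 0 AND 0 = 0
net5 = net1 OR net3 = 0 OR 0 = 0
net6 = net5 OR in5 = 0 OR 0 = 0
net10 = NOT net2 = NOT 0 = 1
net11 = net10 AND net3 = 1 AND 0 = 0
net16 = net11 OR net6 = 0 OR 0 = 0

net1 = 0, net5 = 0, net11 = 0, net16 = 0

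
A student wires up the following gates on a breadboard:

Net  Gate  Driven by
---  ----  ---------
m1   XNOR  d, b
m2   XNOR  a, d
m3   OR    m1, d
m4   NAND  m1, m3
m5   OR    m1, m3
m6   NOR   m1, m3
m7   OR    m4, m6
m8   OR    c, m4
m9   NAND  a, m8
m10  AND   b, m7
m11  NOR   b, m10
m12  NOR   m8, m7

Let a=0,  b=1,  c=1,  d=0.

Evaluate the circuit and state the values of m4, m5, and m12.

m1 = d XNOR b = 0 XNOR 1 = 0
m3 = m1 OR d = 0 OR 0 = 0
m4 = m1 NAND m3 = 0 NAND 0 = 1
m5 = m1 OR m3 = 0 OR 0 = 0
m6 = m1 NOR m3 = 0 NOR 0 = 1
m7 = m4 OR m6 = 1 OR 1 = 1
m8 = c OR m4 = 1 OR 1 = 1
m12 = m8 NOR m7 = 1 NOR 1 = 0

m4 = 1; m5 = 0; m12 = 0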